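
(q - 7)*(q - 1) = q^2 - 8*q + 7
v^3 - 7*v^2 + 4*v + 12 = (v - 6)*(v - 2)*(v + 1)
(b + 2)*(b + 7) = b^2 + 9*b + 14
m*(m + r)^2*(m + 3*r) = m^4 + 5*m^3*r + 7*m^2*r^2 + 3*m*r^3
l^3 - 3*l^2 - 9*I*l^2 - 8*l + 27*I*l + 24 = (l - 3)*(l - 8*I)*(l - I)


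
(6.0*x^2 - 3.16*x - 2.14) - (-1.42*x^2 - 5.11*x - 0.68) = 7.42*x^2 + 1.95*x - 1.46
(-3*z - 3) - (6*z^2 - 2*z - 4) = -6*z^2 - z + 1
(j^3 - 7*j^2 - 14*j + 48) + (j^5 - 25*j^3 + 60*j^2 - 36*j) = j^5 - 24*j^3 + 53*j^2 - 50*j + 48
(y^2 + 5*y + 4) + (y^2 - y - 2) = 2*y^2 + 4*y + 2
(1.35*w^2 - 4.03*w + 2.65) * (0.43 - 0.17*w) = -0.2295*w^3 + 1.2656*w^2 - 2.1834*w + 1.1395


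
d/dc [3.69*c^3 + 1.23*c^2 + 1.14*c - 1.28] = 11.07*c^2 + 2.46*c + 1.14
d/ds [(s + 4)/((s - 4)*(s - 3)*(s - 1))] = 2*(-s^3 - 2*s^2 + 32*s - 44)/(s^6 - 16*s^5 + 102*s^4 - 328*s^3 + 553*s^2 - 456*s + 144)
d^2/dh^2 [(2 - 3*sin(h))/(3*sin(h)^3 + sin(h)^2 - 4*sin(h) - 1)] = (108*sin(h)^7 - 135*sin(h)^6 - 81*sin(h)^5 + 331*sin(h)^4 + 6*sin(h)^3 - 292*sin(h)^2 - 19*sin(h) + 92)/(3*sin(h)^3 + sin(h)^2 - 4*sin(h) - 1)^3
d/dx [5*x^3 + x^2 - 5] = x*(15*x + 2)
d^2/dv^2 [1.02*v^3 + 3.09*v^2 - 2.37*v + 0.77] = 6.12*v + 6.18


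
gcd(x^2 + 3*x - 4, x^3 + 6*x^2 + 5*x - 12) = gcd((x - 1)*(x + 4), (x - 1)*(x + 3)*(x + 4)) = x^2 + 3*x - 4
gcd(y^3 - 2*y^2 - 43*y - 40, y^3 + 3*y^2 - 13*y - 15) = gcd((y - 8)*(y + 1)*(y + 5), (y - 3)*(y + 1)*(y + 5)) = y^2 + 6*y + 5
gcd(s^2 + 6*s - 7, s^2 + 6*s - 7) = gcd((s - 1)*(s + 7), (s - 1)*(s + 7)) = s^2 + 6*s - 7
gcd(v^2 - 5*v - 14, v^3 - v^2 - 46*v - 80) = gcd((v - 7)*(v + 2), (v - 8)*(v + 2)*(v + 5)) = v + 2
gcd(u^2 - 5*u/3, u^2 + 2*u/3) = u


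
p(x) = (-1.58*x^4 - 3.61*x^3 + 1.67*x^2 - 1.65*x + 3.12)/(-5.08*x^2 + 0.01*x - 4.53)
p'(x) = (10.16*x - 0.01)*(-1.58*x^4 - 3.61*x^3 + 1.67*x^2 - 1.65*x + 3.12)/(-5.08*x^2 + 0.01*x - 4.53)^2 + (-6.32*x^3 - 10.83*x^2 + 3.34*x - 1.65)/(-5.08*x^2 + 0.01*x - 4.53) = (16.0528*x^5 + 18.2914*x^4 + 28.5574*x^3 + 40.6946*x^2 + 16.569*x + 7.4433)/(25.8064*x^4 - 0.1016*x^3 + 46.0249*x^2 - 0.0906*x + 20.5209)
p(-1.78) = -0.77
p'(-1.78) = -0.37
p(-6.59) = 8.26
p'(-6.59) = -3.38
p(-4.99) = 3.65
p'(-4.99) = -2.38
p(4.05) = 7.30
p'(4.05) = 3.25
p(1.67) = 1.29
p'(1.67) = 1.81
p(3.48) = 5.55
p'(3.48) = 2.90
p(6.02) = 14.90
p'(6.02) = 4.46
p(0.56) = -0.32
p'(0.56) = 0.99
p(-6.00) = 6.37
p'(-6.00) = -3.01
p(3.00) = 4.23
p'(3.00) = 2.61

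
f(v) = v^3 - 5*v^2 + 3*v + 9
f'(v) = 3*v^2 - 10*v + 3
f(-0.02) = 8.94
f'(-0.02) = 3.20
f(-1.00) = 0.00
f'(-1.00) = 16.00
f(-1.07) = -1.16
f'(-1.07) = 17.13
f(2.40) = 1.22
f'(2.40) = -3.72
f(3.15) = 0.09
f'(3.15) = 1.27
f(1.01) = 7.96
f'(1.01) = -4.04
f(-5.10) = -269.00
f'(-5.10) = 132.03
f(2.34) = 1.45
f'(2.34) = -3.97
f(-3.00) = -72.00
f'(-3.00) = 60.00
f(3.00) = 0.00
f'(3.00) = 0.00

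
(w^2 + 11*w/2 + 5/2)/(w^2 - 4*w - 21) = (2*w^2 + 11*w + 5)/(2*(w^2 - 4*w - 21))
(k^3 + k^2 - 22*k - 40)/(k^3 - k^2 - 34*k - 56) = (k - 5)/(k - 7)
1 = 1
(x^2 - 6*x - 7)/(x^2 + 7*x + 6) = (x - 7)/(x + 6)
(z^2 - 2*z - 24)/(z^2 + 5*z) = (z^2 - 2*z - 24)/(z*(z + 5))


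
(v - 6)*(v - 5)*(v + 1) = v^3 - 10*v^2 + 19*v + 30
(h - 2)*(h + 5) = h^2 + 3*h - 10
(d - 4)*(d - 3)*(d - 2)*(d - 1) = d^4 - 10*d^3 + 35*d^2 - 50*d + 24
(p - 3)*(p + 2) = p^2 - p - 6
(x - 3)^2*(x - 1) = x^3 - 7*x^2 + 15*x - 9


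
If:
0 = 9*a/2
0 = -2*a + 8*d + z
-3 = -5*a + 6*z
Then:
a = 0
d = 1/16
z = -1/2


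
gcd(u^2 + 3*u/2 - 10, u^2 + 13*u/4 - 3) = u + 4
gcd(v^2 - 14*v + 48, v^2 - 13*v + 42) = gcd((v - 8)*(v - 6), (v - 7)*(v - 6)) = v - 6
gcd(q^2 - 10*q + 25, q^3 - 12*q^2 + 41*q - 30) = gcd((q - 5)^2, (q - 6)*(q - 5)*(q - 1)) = q - 5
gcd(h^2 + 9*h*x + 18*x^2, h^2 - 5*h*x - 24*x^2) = h + 3*x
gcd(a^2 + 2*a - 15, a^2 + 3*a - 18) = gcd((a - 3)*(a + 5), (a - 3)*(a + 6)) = a - 3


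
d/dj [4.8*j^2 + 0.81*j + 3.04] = 9.6*j + 0.81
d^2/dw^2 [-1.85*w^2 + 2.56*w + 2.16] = -3.70000000000000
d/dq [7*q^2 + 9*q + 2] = 14*q + 9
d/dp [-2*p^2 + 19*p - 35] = 19 - 4*p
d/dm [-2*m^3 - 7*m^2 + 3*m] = -6*m^2 - 14*m + 3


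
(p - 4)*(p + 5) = p^2 + p - 20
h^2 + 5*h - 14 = (h - 2)*(h + 7)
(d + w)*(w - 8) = d*w - 8*d + w^2 - 8*w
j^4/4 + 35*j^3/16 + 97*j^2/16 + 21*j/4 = j*(j/4 + 1)*(j + 7/4)*(j + 3)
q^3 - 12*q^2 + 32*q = q*(q - 8)*(q - 4)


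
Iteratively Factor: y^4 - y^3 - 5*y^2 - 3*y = (y - 3)*(y^3 + 2*y^2 + y) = y*(y - 3)*(y^2 + 2*y + 1) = y*(y - 3)*(y + 1)*(y + 1)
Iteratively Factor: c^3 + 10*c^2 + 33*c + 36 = (c + 3)*(c^2 + 7*c + 12) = (c + 3)^2*(c + 4)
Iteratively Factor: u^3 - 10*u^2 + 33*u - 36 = (u - 4)*(u^2 - 6*u + 9) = (u - 4)*(u - 3)*(u - 3)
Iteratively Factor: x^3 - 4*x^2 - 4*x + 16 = (x - 2)*(x^2 - 2*x - 8) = (x - 2)*(x + 2)*(x - 4)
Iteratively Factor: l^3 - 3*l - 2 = (l + 1)*(l^2 - l - 2) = (l + 1)^2*(l - 2)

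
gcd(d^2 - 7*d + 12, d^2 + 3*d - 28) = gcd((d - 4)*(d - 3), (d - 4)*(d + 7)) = d - 4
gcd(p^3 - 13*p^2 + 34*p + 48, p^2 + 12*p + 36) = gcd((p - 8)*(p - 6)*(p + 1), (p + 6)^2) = 1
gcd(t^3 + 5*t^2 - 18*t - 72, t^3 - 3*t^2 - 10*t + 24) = t^2 - t - 12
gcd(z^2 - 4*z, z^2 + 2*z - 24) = z - 4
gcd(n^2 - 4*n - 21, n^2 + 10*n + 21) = n + 3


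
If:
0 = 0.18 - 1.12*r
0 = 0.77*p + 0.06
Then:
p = -0.08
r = 0.16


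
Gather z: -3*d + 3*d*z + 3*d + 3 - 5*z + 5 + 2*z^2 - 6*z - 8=2*z^2 + z*(3*d - 11)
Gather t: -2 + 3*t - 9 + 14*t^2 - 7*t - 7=14*t^2 - 4*t - 18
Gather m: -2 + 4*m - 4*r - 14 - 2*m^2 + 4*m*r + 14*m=-2*m^2 + m*(4*r + 18) - 4*r - 16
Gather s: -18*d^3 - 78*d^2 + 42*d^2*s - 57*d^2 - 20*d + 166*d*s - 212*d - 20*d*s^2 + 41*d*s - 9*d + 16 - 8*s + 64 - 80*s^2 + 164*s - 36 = -18*d^3 - 135*d^2 - 241*d + s^2*(-20*d - 80) + s*(42*d^2 + 207*d + 156) + 44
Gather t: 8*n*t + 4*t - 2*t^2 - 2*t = -2*t^2 + t*(8*n + 2)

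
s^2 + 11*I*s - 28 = (s + 4*I)*(s + 7*I)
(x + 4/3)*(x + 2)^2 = x^3 + 16*x^2/3 + 28*x/3 + 16/3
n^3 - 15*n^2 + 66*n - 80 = (n - 8)*(n - 5)*(n - 2)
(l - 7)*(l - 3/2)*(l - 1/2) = l^3 - 9*l^2 + 59*l/4 - 21/4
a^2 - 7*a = a*(a - 7)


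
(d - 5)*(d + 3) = d^2 - 2*d - 15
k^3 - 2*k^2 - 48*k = k*(k - 8)*(k + 6)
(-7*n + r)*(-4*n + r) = 28*n^2 - 11*n*r + r^2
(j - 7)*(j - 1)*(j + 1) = j^3 - 7*j^2 - j + 7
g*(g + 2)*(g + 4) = g^3 + 6*g^2 + 8*g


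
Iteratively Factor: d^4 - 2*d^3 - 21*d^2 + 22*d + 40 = (d + 4)*(d^3 - 6*d^2 + 3*d + 10) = (d - 5)*(d + 4)*(d^2 - d - 2) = (d - 5)*(d + 1)*(d + 4)*(d - 2)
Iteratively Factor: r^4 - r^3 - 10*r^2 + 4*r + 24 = (r - 2)*(r^3 + r^2 - 8*r - 12) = (r - 2)*(r + 2)*(r^2 - r - 6) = (r - 3)*(r - 2)*(r + 2)*(r + 2)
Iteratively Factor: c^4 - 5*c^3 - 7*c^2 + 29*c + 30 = (c - 3)*(c^3 - 2*c^2 - 13*c - 10) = (c - 3)*(c + 2)*(c^2 - 4*c - 5) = (c - 5)*(c - 3)*(c + 2)*(c + 1)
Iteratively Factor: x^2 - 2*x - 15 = (x - 5)*(x + 3)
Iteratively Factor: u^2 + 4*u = (u)*(u + 4)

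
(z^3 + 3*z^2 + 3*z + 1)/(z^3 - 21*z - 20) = (z^2 + 2*z + 1)/(z^2 - z - 20)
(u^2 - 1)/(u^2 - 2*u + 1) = (u + 1)/(u - 1)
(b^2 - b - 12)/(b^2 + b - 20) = (b + 3)/(b + 5)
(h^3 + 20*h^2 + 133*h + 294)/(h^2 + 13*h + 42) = h + 7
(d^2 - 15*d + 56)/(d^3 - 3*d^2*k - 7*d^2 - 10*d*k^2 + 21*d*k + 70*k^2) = (d - 8)/(d^2 - 3*d*k - 10*k^2)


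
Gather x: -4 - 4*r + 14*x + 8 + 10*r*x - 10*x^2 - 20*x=-4*r - 10*x^2 + x*(10*r - 6) + 4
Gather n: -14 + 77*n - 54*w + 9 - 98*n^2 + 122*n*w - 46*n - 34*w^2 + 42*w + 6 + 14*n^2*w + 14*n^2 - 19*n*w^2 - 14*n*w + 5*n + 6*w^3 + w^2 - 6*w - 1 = n^2*(14*w - 84) + n*(-19*w^2 + 108*w + 36) + 6*w^3 - 33*w^2 - 18*w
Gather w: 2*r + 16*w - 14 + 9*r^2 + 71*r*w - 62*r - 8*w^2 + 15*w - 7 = 9*r^2 - 60*r - 8*w^2 + w*(71*r + 31) - 21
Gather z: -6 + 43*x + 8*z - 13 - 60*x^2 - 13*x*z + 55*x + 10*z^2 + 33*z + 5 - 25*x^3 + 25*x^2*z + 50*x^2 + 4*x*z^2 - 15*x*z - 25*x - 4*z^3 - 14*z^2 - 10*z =-25*x^3 - 10*x^2 + 73*x - 4*z^3 + z^2*(4*x - 4) + z*(25*x^2 - 28*x + 31) - 14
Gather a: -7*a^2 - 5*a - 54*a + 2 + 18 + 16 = -7*a^2 - 59*a + 36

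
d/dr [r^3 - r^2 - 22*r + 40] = 3*r^2 - 2*r - 22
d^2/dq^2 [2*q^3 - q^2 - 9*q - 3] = 12*q - 2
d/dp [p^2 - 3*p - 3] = 2*p - 3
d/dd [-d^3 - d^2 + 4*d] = -3*d^2 - 2*d + 4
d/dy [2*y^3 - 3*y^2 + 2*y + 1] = 6*y^2 - 6*y + 2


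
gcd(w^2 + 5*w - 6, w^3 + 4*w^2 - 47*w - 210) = w + 6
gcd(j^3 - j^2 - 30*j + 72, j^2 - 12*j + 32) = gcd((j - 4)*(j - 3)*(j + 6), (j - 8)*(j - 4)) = j - 4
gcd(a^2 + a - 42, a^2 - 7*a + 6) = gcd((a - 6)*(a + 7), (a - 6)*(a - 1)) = a - 6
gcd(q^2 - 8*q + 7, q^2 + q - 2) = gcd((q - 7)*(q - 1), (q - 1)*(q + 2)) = q - 1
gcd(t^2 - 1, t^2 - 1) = t^2 - 1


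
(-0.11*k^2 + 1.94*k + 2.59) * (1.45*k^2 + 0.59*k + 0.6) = -0.1595*k^4 + 2.7481*k^3 + 4.8341*k^2 + 2.6921*k + 1.554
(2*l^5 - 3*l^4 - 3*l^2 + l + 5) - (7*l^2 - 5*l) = 2*l^5 - 3*l^4 - 10*l^2 + 6*l + 5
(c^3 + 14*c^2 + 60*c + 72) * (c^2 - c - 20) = c^5 + 13*c^4 + 26*c^3 - 268*c^2 - 1272*c - 1440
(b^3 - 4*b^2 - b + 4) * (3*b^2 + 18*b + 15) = 3*b^5 + 6*b^4 - 60*b^3 - 66*b^2 + 57*b + 60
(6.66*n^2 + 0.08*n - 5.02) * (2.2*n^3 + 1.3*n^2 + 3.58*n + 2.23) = 14.652*n^5 + 8.834*n^4 + 12.9028*n^3 + 8.6122*n^2 - 17.7932*n - 11.1946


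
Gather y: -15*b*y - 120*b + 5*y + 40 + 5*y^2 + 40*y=-120*b + 5*y^2 + y*(45 - 15*b) + 40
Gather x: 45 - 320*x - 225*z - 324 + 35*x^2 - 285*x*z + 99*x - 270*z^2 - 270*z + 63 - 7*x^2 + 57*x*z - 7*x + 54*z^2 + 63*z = 28*x^2 + x*(-228*z - 228) - 216*z^2 - 432*z - 216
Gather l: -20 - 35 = -55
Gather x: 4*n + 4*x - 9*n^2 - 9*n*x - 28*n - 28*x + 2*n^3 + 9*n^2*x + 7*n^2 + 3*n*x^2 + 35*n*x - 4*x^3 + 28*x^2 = 2*n^3 - 2*n^2 - 24*n - 4*x^3 + x^2*(3*n + 28) + x*(9*n^2 + 26*n - 24)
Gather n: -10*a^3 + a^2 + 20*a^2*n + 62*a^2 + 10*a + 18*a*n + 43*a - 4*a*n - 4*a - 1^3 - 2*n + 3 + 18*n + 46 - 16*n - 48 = -10*a^3 + 63*a^2 + 49*a + n*(20*a^2 + 14*a)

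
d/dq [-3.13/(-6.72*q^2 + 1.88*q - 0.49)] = (5.8844 - 42.0672*q)/(6.72*q^2 - 1.88*q + 0.49)^2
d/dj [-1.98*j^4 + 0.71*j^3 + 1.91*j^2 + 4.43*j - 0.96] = -7.92*j^3 + 2.13*j^2 + 3.82*j + 4.43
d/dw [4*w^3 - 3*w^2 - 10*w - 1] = 12*w^2 - 6*w - 10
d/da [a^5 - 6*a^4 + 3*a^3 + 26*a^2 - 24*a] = 5*a^4 - 24*a^3 + 9*a^2 + 52*a - 24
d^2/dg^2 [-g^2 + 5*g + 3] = -2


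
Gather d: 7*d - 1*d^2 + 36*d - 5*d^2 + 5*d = -6*d^2 + 48*d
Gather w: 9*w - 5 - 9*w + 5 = 0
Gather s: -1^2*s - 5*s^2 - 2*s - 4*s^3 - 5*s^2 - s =-4*s^3 - 10*s^2 - 4*s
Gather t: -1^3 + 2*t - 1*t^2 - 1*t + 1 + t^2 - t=0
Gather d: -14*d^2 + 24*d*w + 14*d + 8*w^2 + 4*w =-14*d^2 + d*(24*w + 14) + 8*w^2 + 4*w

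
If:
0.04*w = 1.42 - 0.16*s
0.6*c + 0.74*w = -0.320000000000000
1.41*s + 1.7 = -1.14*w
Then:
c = 21.73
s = 13.39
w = -18.05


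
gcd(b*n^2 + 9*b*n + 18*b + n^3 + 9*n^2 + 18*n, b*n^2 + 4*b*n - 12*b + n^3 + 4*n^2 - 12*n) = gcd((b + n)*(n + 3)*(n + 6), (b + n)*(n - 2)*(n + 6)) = b*n + 6*b + n^2 + 6*n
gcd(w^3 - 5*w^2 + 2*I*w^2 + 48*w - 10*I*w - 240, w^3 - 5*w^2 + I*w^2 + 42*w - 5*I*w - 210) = w^2 + w*(-5 - 6*I) + 30*I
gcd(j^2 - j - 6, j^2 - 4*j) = 1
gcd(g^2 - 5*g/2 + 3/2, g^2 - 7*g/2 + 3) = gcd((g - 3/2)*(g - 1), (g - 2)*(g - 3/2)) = g - 3/2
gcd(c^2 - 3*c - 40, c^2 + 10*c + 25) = c + 5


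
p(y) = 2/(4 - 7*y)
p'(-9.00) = 0.00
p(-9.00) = 0.03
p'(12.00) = 0.00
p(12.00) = -0.02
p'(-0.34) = 0.34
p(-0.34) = 0.31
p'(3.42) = 0.04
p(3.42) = -0.10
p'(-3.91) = 0.01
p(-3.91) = 0.06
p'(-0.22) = 0.46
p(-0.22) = 0.36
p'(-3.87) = 0.01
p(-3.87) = 0.06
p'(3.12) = 0.04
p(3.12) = -0.11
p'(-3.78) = 0.02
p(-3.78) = 0.07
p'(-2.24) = 0.04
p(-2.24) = 0.10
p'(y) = 14/(4 - 7*y)^2 = 14/(7*y - 4)^2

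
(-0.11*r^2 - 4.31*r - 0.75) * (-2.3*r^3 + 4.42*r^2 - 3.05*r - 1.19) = 0.253*r^5 + 9.4268*r^4 - 16.9897*r^3 + 9.9614*r^2 + 7.4164*r + 0.8925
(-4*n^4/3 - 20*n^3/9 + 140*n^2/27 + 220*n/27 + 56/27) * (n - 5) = -4*n^5/3 + 40*n^4/9 + 440*n^3/27 - 160*n^2/9 - 116*n/3 - 280/27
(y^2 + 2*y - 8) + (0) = y^2 + 2*y - 8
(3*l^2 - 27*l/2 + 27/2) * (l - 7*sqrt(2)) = 3*l^3 - 21*sqrt(2)*l^2 - 27*l^2/2 + 27*l/2 + 189*sqrt(2)*l/2 - 189*sqrt(2)/2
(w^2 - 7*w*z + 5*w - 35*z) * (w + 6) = w^3 - 7*w^2*z + 11*w^2 - 77*w*z + 30*w - 210*z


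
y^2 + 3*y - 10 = (y - 2)*(y + 5)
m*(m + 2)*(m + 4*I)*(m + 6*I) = m^4 + 2*m^3 + 10*I*m^3 - 24*m^2 + 20*I*m^2 - 48*m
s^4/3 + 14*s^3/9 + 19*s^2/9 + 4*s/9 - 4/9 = (s/3 + 1/3)*(s - 1/3)*(s + 2)^2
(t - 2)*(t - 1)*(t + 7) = t^3 + 4*t^2 - 19*t + 14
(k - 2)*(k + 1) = k^2 - k - 2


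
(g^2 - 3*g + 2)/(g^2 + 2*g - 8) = (g - 1)/(g + 4)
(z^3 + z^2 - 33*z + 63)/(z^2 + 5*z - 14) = (z^2 - 6*z + 9)/(z - 2)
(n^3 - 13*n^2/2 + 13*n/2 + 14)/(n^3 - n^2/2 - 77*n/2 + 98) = (n + 1)/(n + 7)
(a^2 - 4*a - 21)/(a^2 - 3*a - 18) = (a - 7)/(a - 6)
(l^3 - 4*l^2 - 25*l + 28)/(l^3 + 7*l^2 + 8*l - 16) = (l - 7)/(l + 4)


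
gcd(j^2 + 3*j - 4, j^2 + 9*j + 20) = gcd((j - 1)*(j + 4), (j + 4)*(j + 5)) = j + 4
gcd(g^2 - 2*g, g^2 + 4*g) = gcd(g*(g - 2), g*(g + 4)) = g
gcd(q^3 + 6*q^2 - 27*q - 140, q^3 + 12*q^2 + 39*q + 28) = q^2 + 11*q + 28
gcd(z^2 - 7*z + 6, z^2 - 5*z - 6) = z - 6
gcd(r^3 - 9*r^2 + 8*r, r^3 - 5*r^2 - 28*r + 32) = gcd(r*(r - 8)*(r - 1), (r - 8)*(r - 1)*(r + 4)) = r^2 - 9*r + 8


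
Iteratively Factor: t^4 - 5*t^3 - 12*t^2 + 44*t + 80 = (t - 5)*(t^3 - 12*t - 16) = (t - 5)*(t - 4)*(t^2 + 4*t + 4) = (t - 5)*(t - 4)*(t + 2)*(t + 2)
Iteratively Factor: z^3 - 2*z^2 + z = (z - 1)*(z^2 - z) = (z - 1)^2*(z)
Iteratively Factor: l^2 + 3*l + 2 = (l + 2)*(l + 1)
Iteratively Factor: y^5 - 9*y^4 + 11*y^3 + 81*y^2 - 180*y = (y - 4)*(y^4 - 5*y^3 - 9*y^2 + 45*y) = (y - 4)*(y + 3)*(y^3 - 8*y^2 + 15*y) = (y - 5)*(y - 4)*(y + 3)*(y^2 - 3*y) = y*(y - 5)*(y - 4)*(y + 3)*(y - 3)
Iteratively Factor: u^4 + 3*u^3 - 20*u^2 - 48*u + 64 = (u - 1)*(u^3 + 4*u^2 - 16*u - 64) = (u - 1)*(u + 4)*(u^2 - 16) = (u - 1)*(u + 4)^2*(u - 4)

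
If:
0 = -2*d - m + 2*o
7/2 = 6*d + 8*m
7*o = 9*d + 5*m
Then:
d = -3/4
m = 1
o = -1/4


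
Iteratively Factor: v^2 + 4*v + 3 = (v + 1)*(v + 3)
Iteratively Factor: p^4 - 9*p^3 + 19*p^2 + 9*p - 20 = (p - 4)*(p^3 - 5*p^2 - p + 5) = (p - 5)*(p - 4)*(p^2 - 1) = (p - 5)*(p - 4)*(p - 1)*(p + 1)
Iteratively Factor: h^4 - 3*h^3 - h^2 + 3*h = (h - 3)*(h^3 - h) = (h - 3)*(h - 1)*(h^2 + h) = (h - 3)*(h - 1)*(h + 1)*(h)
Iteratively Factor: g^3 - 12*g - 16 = (g + 2)*(g^2 - 2*g - 8) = (g - 4)*(g + 2)*(g + 2)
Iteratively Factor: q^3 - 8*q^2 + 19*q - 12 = (q - 4)*(q^2 - 4*q + 3) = (q - 4)*(q - 1)*(q - 3)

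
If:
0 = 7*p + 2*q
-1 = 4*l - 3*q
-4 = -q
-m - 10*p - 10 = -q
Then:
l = 11/4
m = 38/7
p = -8/7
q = 4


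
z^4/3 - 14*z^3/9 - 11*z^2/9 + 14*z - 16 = (z/3 + 1)*(z - 3)*(z - 8/3)*(z - 2)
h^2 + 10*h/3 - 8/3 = (h - 2/3)*(h + 4)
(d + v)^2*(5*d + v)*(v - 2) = 5*d^3*v - 10*d^3 + 11*d^2*v^2 - 22*d^2*v + 7*d*v^3 - 14*d*v^2 + v^4 - 2*v^3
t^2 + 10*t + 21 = (t + 3)*(t + 7)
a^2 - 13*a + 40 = (a - 8)*(a - 5)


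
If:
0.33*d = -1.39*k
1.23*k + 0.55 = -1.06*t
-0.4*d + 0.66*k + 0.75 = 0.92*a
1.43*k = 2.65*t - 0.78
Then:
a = -0.40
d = 2.01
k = -0.48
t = 0.04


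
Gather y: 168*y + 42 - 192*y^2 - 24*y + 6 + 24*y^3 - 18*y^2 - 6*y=24*y^3 - 210*y^2 + 138*y + 48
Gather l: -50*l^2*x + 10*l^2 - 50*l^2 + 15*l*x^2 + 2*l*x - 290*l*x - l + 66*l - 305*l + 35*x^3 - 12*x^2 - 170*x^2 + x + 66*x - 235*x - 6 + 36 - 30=l^2*(-50*x - 40) + l*(15*x^2 - 288*x - 240) + 35*x^3 - 182*x^2 - 168*x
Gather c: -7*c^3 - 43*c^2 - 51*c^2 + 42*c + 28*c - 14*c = -7*c^3 - 94*c^2 + 56*c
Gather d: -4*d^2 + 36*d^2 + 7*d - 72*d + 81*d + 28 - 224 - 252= 32*d^2 + 16*d - 448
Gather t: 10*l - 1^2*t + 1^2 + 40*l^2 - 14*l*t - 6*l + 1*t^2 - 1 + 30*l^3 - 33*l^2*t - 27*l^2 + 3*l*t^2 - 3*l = 30*l^3 + 13*l^2 + l + t^2*(3*l + 1) + t*(-33*l^2 - 14*l - 1)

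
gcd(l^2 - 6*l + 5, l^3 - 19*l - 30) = l - 5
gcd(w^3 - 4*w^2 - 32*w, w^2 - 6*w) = w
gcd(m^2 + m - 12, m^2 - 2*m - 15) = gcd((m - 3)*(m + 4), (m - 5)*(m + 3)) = 1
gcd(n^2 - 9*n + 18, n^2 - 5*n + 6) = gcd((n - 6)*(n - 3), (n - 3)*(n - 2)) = n - 3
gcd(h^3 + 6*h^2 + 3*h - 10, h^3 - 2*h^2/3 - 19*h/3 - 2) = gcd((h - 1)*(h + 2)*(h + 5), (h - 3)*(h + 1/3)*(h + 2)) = h + 2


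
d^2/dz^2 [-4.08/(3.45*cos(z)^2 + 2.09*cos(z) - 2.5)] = (194.2488*(1 - cos(z)^2)^2 + 88.25652*cos(z)^3 + 255.706248*cos(z)^2 - 155.19504*cos(z) - 300.272496)/(3.45*cos(z)^2 + 2.09*cos(z) - 2.5)^3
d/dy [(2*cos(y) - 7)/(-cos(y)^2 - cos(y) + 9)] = (14*cos(y) - cos(2*y) - 12)*sin(y)/(cos(y)^2 + cos(y) - 9)^2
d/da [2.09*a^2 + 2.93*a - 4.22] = 4.18*a + 2.93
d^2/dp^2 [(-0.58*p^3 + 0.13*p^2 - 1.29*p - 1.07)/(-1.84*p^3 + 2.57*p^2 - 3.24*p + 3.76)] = (7.105427357601e-15*p^7 + 4.605152*p^6 + 5.45817600000004*p^5 + 59.6723040000001*p^4 - 93.085894*p^3 + 152.916306*p^2 - 34.636248*p + 29.540432)/(6.229504*p^9 - 26.102976*p^8 + 69.36708*p^7 - 147.092033*p^6 + 228.828108*p^5 - 289.933464*p^4 + 299.904384*p^3 - 227.413824*p^2 + 137.417472*p - 53.157376)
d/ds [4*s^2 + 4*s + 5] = 8*s + 4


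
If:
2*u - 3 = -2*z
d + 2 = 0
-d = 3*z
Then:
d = -2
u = 5/6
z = 2/3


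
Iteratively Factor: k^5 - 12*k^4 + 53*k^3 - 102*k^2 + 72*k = (k - 3)*(k^4 - 9*k^3 + 26*k^2 - 24*k) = k*(k - 3)*(k^3 - 9*k^2 + 26*k - 24) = k*(k - 4)*(k - 3)*(k^2 - 5*k + 6) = k*(k - 4)*(k - 3)^2*(k - 2)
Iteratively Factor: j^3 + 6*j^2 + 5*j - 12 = (j + 3)*(j^2 + 3*j - 4) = (j + 3)*(j + 4)*(j - 1)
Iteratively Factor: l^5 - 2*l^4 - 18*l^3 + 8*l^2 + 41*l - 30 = (l - 1)*(l^4 - l^3 - 19*l^2 - 11*l + 30) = (l - 1)*(l + 3)*(l^3 - 4*l^2 - 7*l + 10) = (l - 1)^2*(l + 3)*(l^2 - 3*l - 10) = (l - 5)*(l - 1)^2*(l + 3)*(l + 2)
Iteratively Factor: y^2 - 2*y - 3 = (y + 1)*(y - 3)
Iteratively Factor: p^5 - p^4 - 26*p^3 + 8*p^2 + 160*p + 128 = (p + 4)*(p^4 - 5*p^3 - 6*p^2 + 32*p + 32) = (p + 1)*(p + 4)*(p^3 - 6*p^2 + 32) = (p - 4)*(p + 1)*(p + 4)*(p^2 - 2*p - 8) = (p - 4)^2*(p + 1)*(p + 4)*(p + 2)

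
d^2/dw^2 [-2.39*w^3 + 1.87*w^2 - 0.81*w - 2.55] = 3.74 - 14.34*w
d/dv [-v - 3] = -1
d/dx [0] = 0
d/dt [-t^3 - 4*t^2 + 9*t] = -3*t^2 - 8*t + 9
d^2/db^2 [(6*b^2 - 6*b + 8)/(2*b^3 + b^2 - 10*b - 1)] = 4*(12*b^6 - 36*b^5 + 258*b^4 + 73*b^3 - 255*b^2 - 105*b + 437)/(8*b^9 + 12*b^8 - 114*b^7 - 131*b^6 + 558*b^5 + 417*b^4 - 934*b^3 - 297*b^2 - 30*b - 1)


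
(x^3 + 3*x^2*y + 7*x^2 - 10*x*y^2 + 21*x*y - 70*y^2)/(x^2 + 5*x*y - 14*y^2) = (x^2 + 5*x*y + 7*x + 35*y)/(x + 7*y)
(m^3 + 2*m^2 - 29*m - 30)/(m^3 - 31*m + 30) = (m + 1)/(m - 1)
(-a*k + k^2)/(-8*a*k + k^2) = (a - k)/(8*a - k)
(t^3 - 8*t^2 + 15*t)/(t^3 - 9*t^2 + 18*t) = (t - 5)/(t - 6)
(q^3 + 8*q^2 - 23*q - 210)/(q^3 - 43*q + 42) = (q^2 + q - 30)/(q^2 - 7*q + 6)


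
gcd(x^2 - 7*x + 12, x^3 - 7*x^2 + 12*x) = x^2 - 7*x + 12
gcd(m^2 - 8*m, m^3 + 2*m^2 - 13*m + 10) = 1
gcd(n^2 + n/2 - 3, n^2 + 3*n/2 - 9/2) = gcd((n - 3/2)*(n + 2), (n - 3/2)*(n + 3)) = n - 3/2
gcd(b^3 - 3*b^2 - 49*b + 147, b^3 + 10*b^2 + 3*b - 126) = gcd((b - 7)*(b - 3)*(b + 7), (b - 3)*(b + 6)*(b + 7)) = b^2 + 4*b - 21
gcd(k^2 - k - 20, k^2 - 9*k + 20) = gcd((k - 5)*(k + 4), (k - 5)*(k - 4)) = k - 5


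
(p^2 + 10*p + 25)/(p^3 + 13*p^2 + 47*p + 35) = (p + 5)/(p^2 + 8*p + 7)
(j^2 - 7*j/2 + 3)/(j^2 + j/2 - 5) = (2*j - 3)/(2*j + 5)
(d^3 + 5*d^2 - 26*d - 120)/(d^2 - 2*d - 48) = (d^2 - d - 20)/(d - 8)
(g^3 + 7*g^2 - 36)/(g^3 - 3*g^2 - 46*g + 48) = (g^2 + g - 6)/(g^2 - 9*g + 8)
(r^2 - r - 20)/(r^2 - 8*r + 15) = (r + 4)/(r - 3)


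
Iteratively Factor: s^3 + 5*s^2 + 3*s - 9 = (s - 1)*(s^2 + 6*s + 9) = (s - 1)*(s + 3)*(s + 3)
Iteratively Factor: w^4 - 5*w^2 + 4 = (w - 2)*(w^3 + 2*w^2 - w - 2) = (w - 2)*(w + 2)*(w^2 - 1) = (w - 2)*(w + 1)*(w + 2)*(w - 1)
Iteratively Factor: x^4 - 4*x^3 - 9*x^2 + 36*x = (x)*(x^3 - 4*x^2 - 9*x + 36) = x*(x - 4)*(x^2 - 9) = x*(x - 4)*(x + 3)*(x - 3)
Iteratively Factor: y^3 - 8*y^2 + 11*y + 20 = (y - 4)*(y^2 - 4*y - 5) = (y - 4)*(y + 1)*(y - 5)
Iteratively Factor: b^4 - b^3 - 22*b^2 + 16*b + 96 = (b - 4)*(b^3 + 3*b^2 - 10*b - 24) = (b - 4)*(b + 4)*(b^2 - b - 6) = (b - 4)*(b + 2)*(b + 4)*(b - 3)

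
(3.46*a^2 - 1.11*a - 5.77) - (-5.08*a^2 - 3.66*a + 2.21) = 8.54*a^2 + 2.55*a - 7.98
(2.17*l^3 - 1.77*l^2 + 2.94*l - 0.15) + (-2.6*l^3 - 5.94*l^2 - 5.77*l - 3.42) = -0.43*l^3 - 7.71*l^2 - 2.83*l - 3.57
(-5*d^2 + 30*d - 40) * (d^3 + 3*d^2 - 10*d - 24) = -5*d^5 + 15*d^4 + 100*d^3 - 300*d^2 - 320*d + 960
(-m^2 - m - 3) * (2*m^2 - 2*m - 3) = -2*m^4 - m^2 + 9*m + 9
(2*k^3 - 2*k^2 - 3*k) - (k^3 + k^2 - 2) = k^3 - 3*k^2 - 3*k + 2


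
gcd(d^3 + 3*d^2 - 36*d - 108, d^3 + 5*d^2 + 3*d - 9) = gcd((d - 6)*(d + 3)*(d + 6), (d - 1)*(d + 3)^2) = d + 3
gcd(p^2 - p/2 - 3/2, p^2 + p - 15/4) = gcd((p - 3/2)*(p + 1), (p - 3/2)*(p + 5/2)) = p - 3/2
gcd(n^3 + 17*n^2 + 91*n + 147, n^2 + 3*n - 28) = n + 7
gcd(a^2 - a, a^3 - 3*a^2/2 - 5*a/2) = a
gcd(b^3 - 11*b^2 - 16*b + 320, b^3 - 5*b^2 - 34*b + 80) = b^2 - 3*b - 40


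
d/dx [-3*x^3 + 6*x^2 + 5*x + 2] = -9*x^2 + 12*x + 5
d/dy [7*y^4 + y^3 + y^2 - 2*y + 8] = 28*y^3 + 3*y^2 + 2*y - 2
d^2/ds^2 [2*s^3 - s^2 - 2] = 12*s - 2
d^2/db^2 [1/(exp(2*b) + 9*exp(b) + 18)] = (2*(2*exp(b) + 9)^2*exp(b) - (4*exp(b) + 9)*(exp(2*b) + 9*exp(b) + 18))*exp(b)/(exp(2*b) + 9*exp(b) + 18)^3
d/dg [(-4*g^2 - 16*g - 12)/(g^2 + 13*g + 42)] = 12*(-3*g^2 - 26*g - 43)/(g^4 + 26*g^3 + 253*g^2 + 1092*g + 1764)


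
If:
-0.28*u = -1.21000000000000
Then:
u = 4.32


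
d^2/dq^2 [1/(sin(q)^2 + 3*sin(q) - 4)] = (-35*sin(q) + sin(3*q) + 13*cos(2*q)/2 - 65/2)/((sin(q) - 1)^2*(sin(q) + 4)^3)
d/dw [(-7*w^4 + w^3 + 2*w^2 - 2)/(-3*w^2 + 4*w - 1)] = (42*w^5 - 87*w^4 + 36*w^3 + 5*w^2 - 16*w + 8)/(9*w^4 - 24*w^3 + 22*w^2 - 8*w + 1)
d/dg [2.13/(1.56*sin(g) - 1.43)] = -3.3228*cos(g)/(1.56*sin(g) - 1.43)^2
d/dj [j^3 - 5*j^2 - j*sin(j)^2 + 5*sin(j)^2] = 3*j^2 - j*sin(2*j) - 10*j - sin(j)^2 + 5*sin(2*j)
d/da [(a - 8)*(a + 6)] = 2*a - 2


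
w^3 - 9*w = w*(w - 3)*(w + 3)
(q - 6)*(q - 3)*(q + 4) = q^3 - 5*q^2 - 18*q + 72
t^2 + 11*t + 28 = (t + 4)*(t + 7)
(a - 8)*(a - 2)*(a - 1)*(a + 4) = a^4 - 7*a^3 - 18*a^2 + 88*a - 64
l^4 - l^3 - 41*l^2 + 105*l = l*(l - 5)*(l - 3)*(l + 7)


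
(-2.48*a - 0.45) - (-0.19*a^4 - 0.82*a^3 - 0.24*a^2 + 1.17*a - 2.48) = 0.19*a^4 + 0.82*a^3 + 0.24*a^2 - 3.65*a + 2.03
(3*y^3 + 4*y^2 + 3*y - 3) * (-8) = -24*y^3 - 32*y^2 - 24*y + 24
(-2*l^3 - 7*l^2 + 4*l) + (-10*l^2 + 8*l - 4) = -2*l^3 - 17*l^2 + 12*l - 4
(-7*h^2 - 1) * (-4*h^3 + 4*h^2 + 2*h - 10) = 28*h^5 - 28*h^4 - 10*h^3 + 66*h^2 - 2*h + 10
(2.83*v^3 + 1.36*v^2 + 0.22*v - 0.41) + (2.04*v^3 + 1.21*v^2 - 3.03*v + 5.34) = 4.87*v^3 + 2.57*v^2 - 2.81*v + 4.93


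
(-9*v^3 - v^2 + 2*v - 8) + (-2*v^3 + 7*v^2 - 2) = -11*v^3 + 6*v^2 + 2*v - 10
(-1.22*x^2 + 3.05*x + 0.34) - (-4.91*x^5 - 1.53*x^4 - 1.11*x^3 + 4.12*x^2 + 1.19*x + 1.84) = 4.91*x^5 + 1.53*x^4 + 1.11*x^3 - 5.34*x^2 + 1.86*x - 1.5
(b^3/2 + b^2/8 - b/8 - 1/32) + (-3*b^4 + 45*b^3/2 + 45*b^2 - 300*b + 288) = -3*b^4 + 23*b^3 + 361*b^2/8 - 2401*b/8 + 9215/32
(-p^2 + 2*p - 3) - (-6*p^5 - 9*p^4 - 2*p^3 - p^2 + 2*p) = 6*p^5 + 9*p^4 + 2*p^3 - 3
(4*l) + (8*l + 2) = 12*l + 2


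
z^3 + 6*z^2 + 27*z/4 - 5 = (z - 1/2)*(z + 5/2)*(z + 4)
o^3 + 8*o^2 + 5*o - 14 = (o - 1)*(o + 2)*(o + 7)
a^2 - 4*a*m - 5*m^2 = (a - 5*m)*(a + m)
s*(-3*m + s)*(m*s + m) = -3*m^2*s^2 - 3*m^2*s + m*s^3 + m*s^2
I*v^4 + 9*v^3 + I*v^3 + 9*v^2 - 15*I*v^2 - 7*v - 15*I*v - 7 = (v + 1)*(v - 7*I)*(v - I)*(I*v + 1)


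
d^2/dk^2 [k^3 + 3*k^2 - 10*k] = 6*k + 6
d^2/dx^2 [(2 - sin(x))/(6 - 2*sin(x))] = (-3*sin(x) + cos(x)^2 + 1)/(2*(sin(x) - 3)^3)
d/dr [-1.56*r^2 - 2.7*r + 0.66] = -3.12*r - 2.7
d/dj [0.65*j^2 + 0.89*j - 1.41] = 1.3*j + 0.89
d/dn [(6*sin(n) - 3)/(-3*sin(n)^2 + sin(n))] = 3*(6*cos(n) - 6/tan(n) + cos(n)/sin(n)^2)/(3*sin(n) - 1)^2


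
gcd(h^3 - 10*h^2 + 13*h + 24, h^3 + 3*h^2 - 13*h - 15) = h^2 - 2*h - 3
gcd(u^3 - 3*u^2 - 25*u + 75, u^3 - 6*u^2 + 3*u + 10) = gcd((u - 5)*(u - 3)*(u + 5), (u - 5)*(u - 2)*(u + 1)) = u - 5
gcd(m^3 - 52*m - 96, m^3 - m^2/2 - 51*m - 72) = m^2 - 2*m - 48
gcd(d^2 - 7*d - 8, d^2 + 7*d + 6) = d + 1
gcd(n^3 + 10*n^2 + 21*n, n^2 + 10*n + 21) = n^2 + 10*n + 21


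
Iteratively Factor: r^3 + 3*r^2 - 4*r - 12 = (r + 3)*(r^2 - 4) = (r - 2)*(r + 3)*(r + 2)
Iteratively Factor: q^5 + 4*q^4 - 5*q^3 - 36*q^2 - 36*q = (q + 2)*(q^4 + 2*q^3 - 9*q^2 - 18*q) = (q + 2)*(q + 3)*(q^3 - q^2 - 6*q) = (q - 3)*(q + 2)*(q + 3)*(q^2 + 2*q) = (q - 3)*(q + 2)^2*(q + 3)*(q)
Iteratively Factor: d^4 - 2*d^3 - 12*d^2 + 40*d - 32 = (d - 2)*(d^3 - 12*d + 16) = (d - 2)*(d + 4)*(d^2 - 4*d + 4) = (d - 2)^2*(d + 4)*(d - 2)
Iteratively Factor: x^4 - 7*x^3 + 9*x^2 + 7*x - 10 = (x - 1)*(x^3 - 6*x^2 + 3*x + 10) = (x - 5)*(x - 1)*(x^2 - x - 2) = (x - 5)*(x - 2)*(x - 1)*(x + 1)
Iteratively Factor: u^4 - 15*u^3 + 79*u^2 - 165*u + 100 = (u - 5)*(u^3 - 10*u^2 + 29*u - 20) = (u - 5)*(u - 1)*(u^2 - 9*u + 20) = (u - 5)*(u - 4)*(u - 1)*(u - 5)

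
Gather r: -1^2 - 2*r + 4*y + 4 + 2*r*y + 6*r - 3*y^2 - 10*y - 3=r*(2*y + 4) - 3*y^2 - 6*y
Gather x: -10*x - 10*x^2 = -10*x^2 - 10*x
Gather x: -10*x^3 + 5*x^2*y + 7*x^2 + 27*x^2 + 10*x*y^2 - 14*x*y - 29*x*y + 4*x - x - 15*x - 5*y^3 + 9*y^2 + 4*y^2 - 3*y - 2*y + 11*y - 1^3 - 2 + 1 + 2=-10*x^3 + x^2*(5*y + 34) + x*(10*y^2 - 43*y - 12) - 5*y^3 + 13*y^2 + 6*y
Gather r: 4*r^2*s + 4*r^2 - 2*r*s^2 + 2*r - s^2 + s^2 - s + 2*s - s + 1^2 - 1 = r^2*(4*s + 4) + r*(2 - 2*s^2)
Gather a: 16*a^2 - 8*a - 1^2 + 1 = 16*a^2 - 8*a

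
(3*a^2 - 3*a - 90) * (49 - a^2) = -3*a^4 + 3*a^3 + 237*a^2 - 147*a - 4410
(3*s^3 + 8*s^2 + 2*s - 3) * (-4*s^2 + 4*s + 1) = -12*s^5 - 20*s^4 + 27*s^3 + 28*s^2 - 10*s - 3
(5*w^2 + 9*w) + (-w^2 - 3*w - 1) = 4*w^2 + 6*w - 1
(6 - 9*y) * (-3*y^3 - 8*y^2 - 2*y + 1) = 27*y^4 + 54*y^3 - 30*y^2 - 21*y + 6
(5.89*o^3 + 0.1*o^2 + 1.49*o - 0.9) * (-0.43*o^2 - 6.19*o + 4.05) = -2.5327*o^5 - 36.5021*o^4 + 22.5948*o^3 - 8.4311*o^2 + 11.6055*o - 3.645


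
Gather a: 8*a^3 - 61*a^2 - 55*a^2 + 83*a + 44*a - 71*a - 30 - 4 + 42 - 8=8*a^3 - 116*a^2 + 56*a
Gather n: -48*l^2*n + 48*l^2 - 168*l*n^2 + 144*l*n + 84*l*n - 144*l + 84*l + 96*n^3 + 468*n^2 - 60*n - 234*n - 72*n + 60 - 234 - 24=48*l^2 - 60*l + 96*n^3 + n^2*(468 - 168*l) + n*(-48*l^2 + 228*l - 366) - 198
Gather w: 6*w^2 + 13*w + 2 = 6*w^2 + 13*w + 2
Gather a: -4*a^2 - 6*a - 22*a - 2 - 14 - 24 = -4*a^2 - 28*a - 40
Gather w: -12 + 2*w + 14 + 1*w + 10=3*w + 12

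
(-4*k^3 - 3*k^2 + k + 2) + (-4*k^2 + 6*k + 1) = -4*k^3 - 7*k^2 + 7*k + 3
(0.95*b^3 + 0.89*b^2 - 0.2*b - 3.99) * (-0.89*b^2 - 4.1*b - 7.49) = -0.8455*b^5 - 4.6871*b^4 - 10.5865*b^3 - 2.295*b^2 + 17.857*b + 29.8851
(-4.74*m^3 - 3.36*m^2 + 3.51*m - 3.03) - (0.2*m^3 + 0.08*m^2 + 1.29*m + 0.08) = -4.94*m^3 - 3.44*m^2 + 2.22*m - 3.11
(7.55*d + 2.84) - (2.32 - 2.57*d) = 10.12*d + 0.52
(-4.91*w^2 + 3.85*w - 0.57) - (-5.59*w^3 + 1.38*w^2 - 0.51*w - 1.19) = 5.59*w^3 - 6.29*w^2 + 4.36*w + 0.62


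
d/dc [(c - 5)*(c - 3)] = 2*c - 8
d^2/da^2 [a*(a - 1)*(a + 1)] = 6*a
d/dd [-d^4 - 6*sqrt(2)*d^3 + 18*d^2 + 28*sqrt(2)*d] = -4*d^3 - 18*sqrt(2)*d^2 + 36*d + 28*sqrt(2)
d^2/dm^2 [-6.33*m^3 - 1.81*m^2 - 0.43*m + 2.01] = -37.98*m - 3.62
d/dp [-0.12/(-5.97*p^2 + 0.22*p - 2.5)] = (0.0264 - 1.4328*p)/(5.97*p^2 - 0.22*p + 2.5)^2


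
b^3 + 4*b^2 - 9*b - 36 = (b - 3)*(b + 3)*(b + 4)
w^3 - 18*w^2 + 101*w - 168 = (w - 8)*(w - 7)*(w - 3)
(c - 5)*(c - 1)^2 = c^3 - 7*c^2 + 11*c - 5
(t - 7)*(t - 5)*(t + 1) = t^3 - 11*t^2 + 23*t + 35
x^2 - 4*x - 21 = (x - 7)*(x + 3)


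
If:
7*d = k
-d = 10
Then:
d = -10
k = -70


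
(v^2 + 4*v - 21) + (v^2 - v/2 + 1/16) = 2*v^2 + 7*v/2 - 335/16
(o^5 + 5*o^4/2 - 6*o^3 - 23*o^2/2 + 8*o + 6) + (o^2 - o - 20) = o^5 + 5*o^4/2 - 6*o^3 - 21*o^2/2 + 7*o - 14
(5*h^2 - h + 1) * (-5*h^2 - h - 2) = -25*h^4 - 14*h^2 + h - 2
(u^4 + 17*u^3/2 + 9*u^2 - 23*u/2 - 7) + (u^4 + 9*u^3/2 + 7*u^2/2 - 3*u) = 2*u^4 + 13*u^3 + 25*u^2/2 - 29*u/2 - 7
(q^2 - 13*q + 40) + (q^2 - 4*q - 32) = 2*q^2 - 17*q + 8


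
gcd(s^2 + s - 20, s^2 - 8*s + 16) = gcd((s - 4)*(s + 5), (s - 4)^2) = s - 4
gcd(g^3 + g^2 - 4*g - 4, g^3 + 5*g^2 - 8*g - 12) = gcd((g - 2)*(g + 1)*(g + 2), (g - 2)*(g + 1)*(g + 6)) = g^2 - g - 2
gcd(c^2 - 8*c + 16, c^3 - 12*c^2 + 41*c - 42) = 1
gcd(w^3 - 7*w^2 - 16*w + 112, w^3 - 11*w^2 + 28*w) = w^2 - 11*w + 28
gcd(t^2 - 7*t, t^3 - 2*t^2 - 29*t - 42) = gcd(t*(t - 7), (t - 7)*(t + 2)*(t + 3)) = t - 7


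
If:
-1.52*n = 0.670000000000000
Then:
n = -0.44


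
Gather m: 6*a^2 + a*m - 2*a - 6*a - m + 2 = 6*a^2 - 8*a + m*(a - 1) + 2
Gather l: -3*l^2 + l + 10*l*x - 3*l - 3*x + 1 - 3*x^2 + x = -3*l^2 + l*(10*x - 2) - 3*x^2 - 2*x + 1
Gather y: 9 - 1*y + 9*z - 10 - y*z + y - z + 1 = -y*z + 8*z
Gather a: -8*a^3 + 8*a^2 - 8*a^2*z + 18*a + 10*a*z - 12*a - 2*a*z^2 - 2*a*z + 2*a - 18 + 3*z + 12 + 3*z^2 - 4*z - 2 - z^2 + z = -8*a^3 + a^2*(8 - 8*z) + a*(-2*z^2 + 8*z + 8) + 2*z^2 - 8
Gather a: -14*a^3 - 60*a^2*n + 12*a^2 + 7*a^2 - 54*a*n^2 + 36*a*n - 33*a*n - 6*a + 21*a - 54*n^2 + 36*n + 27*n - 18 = -14*a^3 + a^2*(19 - 60*n) + a*(-54*n^2 + 3*n + 15) - 54*n^2 + 63*n - 18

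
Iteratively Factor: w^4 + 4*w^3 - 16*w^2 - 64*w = (w + 4)*(w^3 - 16*w) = (w + 4)^2*(w^2 - 4*w) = w*(w + 4)^2*(w - 4)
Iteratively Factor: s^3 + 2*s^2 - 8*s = (s)*(s^2 + 2*s - 8) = s*(s - 2)*(s + 4)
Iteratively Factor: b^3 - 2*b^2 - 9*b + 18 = (b - 3)*(b^2 + b - 6) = (b - 3)*(b - 2)*(b + 3)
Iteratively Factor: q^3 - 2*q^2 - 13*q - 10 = (q + 1)*(q^2 - 3*q - 10) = (q - 5)*(q + 1)*(q + 2)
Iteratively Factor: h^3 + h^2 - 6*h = (h)*(h^2 + h - 6) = h*(h + 3)*(h - 2)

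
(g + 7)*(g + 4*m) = g^2 + 4*g*m + 7*g + 28*m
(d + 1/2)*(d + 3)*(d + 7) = d^3 + 21*d^2/2 + 26*d + 21/2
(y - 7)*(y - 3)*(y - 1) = y^3 - 11*y^2 + 31*y - 21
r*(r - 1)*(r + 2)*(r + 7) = r^4 + 8*r^3 + 5*r^2 - 14*r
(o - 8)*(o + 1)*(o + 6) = o^3 - o^2 - 50*o - 48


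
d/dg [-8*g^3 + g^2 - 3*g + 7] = -24*g^2 + 2*g - 3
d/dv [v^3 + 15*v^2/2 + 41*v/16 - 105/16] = 3*v^2 + 15*v + 41/16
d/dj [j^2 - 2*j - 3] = 2*j - 2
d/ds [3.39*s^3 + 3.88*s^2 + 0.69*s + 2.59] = 10.17*s^2 + 7.76*s + 0.69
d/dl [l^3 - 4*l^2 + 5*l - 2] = 3*l^2 - 8*l + 5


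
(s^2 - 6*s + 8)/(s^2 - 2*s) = (s - 4)/s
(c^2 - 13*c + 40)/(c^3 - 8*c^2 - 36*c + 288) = (c - 5)/(c^2 - 36)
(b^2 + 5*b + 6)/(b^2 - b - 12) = (b + 2)/(b - 4)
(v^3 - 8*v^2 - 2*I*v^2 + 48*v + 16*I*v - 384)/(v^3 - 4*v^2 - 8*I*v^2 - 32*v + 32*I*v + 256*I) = (v + 6*I)/(v + 4)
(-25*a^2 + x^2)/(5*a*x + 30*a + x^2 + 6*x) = (-5*a + x)/(x + 6)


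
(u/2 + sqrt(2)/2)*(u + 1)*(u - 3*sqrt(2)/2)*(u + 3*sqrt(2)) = u^4/2 + u^3/2 + 5*sqrt(2)*u^3/4 - 3*u^2 + 5*sqrt(2)*u^2/4 - 9*sqrt(2)*u/2 - 3*u - 9*sqrt(2)/2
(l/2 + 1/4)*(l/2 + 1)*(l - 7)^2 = l^4/4 - 23*l^3/8 + 15*l^2/4 + 217*l/8 + 49/4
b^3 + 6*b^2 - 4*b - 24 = (b - 2)*(b + 2)*(b + 6)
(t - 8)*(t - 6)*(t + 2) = t^3 - 12*t^2 + 20*t + 96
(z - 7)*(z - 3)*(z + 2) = z^3 - 8*z^2 + z + 42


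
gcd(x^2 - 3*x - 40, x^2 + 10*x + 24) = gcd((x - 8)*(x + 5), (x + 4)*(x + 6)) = 1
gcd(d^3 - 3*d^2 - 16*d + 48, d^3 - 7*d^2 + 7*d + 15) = d - 3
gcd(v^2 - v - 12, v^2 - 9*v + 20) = v - 4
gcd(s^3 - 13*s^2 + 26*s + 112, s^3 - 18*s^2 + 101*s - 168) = s^2 - 15*s + 56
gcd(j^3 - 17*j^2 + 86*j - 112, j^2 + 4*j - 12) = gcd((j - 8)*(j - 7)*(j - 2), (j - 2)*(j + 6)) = j - 2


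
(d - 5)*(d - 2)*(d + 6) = d^3 - d^2 - 32*d + 60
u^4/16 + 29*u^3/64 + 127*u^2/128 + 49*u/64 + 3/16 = (u/4 + 1/2)*(u/4 + 1)*(u + 1/2)*(u + 3/4)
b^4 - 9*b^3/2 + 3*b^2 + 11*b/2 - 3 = (b - 3)*(b - 2)*(b - 1/2)*(b + 1)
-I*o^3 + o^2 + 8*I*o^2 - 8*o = o*(o - 8)*(-I*o + 1)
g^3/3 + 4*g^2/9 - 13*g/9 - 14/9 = (g/3 + 1/3)*(g - 2)*(g + 7/3)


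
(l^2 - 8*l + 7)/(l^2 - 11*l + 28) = (l - 1)/(l - 4)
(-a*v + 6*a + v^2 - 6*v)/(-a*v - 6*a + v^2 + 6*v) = (v - 6)/(v + 6)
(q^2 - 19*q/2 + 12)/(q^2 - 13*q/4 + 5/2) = 2*(2*q^2 - 19*q + 24)/(4*q^2 - 13*q + 10)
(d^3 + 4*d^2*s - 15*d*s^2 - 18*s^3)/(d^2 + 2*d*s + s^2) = (d^2 + 3*d*s - 18*s^2)/(d + s)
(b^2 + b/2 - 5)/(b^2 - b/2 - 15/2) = (b - 2)/(b - 3)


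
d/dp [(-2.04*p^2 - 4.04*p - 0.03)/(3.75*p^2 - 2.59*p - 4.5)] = (20.4336*p^2 + 18.585*p + 18.1023)/(14.0625*p^4 - 19.425*p^3 - 27.0419*p^2 + 23.31*p + 20.25)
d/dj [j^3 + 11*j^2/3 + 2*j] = 3*j^2 + 22*j/3 + 2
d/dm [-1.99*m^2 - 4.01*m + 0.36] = -3.98*m - 4.01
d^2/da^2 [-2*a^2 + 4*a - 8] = -4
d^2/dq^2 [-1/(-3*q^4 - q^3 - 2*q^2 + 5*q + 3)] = 2*(-(18*q^2 + 3*q + 2)*(3*q^4 + q^3 + 2*q^2 - 5*q - 3) + (12*q^3 + 3*q^2 + 4*q - 5)^2)/(3*q^4 + q^3 + 2*q^2 - 5*q - 3)^3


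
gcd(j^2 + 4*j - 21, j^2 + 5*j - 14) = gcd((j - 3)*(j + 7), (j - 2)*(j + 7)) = j + 7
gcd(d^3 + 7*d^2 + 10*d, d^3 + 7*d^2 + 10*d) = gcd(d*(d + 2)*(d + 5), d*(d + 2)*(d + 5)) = d^3 + 7*d^2 + 10*d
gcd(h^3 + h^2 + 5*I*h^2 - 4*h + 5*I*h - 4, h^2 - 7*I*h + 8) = h + I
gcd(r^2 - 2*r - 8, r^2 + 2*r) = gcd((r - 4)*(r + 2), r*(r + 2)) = r + 2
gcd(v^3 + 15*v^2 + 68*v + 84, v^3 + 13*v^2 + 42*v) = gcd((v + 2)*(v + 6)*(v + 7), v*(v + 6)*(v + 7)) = v^2 + 13*v + 42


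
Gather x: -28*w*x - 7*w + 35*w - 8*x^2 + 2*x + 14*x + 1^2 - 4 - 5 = 28*w - 8*x^2 + x*(16 - 28*w) - 8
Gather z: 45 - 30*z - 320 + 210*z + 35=180*z - 240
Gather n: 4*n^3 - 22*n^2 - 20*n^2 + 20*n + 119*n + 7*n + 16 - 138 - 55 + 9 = 4*n^3 - 42*n^2 + 146*n - 168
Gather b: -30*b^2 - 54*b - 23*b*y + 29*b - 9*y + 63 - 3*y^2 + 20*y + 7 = -30*b^2 + b*(-23*y - 25) - 3*y^2 + 11*y + 70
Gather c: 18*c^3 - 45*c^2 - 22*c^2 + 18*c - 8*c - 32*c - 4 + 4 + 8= 18*c^3 - 67*c^2 - 22*c + 8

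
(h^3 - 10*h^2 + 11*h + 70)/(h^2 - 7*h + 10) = (h^2 - 5*h - 14)/(h - 2)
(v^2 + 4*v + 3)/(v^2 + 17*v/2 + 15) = 2*(v^2 + 4*v + 3)/(2*v^2 + 17*v + 30)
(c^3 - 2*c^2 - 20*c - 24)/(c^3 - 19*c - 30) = (c^2 - 4*c - 12)/(c^2 - 2*c - 15)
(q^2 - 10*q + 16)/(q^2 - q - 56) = (q - 2)/(q + 7)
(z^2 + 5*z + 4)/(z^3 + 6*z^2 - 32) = (z + 1)/(z^2 + 2*z - 8)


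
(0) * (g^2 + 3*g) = 0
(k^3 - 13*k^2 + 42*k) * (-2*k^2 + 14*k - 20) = -2*k^5 + 40*k^4 - 286*k^3 + 848*k^2 - 840*k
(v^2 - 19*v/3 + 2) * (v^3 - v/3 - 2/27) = v^5 - 19*v^4/3 + 5*v^3/3 + 55*v^2/27 - 16*v/81 - 4/27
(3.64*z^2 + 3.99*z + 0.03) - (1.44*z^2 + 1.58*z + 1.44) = 2.2*z^2 + 2.41*z - 1.41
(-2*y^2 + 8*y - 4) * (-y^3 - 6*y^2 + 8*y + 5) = 2*y^5 + 4*y^4 - 60*y^3 + 78*y^2 + 8*y - 20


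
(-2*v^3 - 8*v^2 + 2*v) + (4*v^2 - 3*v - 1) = -2*v^3 - 4*v^2 - v - 1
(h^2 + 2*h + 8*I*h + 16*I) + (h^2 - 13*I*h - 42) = 2*h^2 + 2*h - 5*I*h - 42 + 16*I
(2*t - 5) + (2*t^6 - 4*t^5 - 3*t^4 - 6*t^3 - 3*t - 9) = 2*t^6 - 4*t^5 - 3*t^4 - 6*t^3 - t - 14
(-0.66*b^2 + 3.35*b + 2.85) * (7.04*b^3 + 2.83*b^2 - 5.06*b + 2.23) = -4.6464*b^5 + 21.7162*b^4 + 32.8841*b^3 - 10.3573*b^2 - 6.9505*b + 6.3555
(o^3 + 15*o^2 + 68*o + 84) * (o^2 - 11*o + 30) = o^5 + 4*o^4 - 67*o^3 - 214*o^2 + 1116*o + 2520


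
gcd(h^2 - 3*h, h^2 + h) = h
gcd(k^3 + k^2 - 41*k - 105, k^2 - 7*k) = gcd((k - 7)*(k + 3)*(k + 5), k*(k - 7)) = k - 7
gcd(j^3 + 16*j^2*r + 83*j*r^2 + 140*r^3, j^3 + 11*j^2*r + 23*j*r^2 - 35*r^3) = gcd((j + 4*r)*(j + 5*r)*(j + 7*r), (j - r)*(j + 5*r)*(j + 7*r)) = j^2 + 12*j*r + 35*r^2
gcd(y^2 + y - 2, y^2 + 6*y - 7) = y - 1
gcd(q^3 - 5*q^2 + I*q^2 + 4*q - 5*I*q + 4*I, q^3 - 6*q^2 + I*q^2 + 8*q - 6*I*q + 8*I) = q^2 + q*(-4 + I) - 4*I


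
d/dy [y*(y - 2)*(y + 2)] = 3*y^2 - 4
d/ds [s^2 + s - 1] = 2*s + 1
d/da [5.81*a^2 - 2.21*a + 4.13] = 11.62*a - 2.21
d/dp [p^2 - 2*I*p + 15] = 2*p - 2*I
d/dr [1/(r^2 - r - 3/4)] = 16*(1 - 2*r)/(-4*r^2 + 4*r + 3)^2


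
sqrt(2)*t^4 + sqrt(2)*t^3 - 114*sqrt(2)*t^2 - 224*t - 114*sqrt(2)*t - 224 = (t - 8*sqrt(2))*(t + sqrt(2))*(t + 7*sqrt(2))*(sqrt(2)*t + sqrt(2))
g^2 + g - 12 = (g - 3)*(g + 4)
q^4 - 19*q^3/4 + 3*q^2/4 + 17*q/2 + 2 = (q - 4)*(q - 2)*(q + 1/4)*(q + 1)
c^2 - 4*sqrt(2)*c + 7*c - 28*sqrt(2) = (c + 7)*(c - 4*sqrt(2))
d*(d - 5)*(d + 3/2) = d^3 - 7*d^2/2 - 15*d/2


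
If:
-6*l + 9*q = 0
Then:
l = 3*q/2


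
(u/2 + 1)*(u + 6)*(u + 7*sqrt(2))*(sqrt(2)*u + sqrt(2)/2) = sqrt(2)*u^4/2 + 17*sqrt(2)*u^3/4 + 7*u^3 + 8*sqrt(2)*u^2 + 119*u^2/2 + 3*sqrt(2)*u + 112*u + 42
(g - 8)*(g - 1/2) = g^2 - 17*g/2 + 4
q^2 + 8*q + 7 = (q + 1)*(q + 7)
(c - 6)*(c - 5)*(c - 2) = c^3 - 13*c^2 + 52*c - 60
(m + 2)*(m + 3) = m^2 + 5*m + 6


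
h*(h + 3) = h^2 + 3*h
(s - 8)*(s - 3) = s^2 - 11*s + 24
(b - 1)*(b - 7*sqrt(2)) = b^2 - 7*sqrt(2)*b - b + 7*sqrt(2)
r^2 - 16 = (r - 4)*(r + 4)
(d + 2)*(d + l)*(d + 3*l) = d^3 + 4*d^2*l + 2*d^2 + 3*d*l^2 + 8*d*l + 6*l^2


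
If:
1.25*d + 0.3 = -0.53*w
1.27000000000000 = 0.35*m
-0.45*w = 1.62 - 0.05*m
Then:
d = 1.12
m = 3.63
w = -3.20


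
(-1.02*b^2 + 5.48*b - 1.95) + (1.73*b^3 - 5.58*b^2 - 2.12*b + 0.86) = 1.73*b^3 - 6.6*b^2 + 3.36*b - 1.09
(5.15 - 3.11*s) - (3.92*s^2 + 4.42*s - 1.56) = -3.92*s^2 - 7.53*s + 6.71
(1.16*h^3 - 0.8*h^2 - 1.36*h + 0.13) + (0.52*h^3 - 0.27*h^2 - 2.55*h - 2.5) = 1.68*h^3 - 1.07*h^2 - 3.91*h - 2.37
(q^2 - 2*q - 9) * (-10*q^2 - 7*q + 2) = -10*q^4 + 13*q^3 + 106*q^2 + 59*q - 18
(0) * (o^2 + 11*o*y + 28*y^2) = 0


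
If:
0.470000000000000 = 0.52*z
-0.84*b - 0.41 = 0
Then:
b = -0.49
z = 0.90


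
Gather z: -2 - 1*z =-z - 2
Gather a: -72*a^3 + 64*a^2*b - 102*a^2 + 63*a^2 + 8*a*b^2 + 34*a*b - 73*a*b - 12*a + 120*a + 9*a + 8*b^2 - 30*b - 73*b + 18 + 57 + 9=-72*a^3 + a^2*(64*b - 39) + a*(8*b^2 - 39*b + 117) + 8*b^2 - 103*b + 84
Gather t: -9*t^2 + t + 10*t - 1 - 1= -9*t^2 + 11*t - 2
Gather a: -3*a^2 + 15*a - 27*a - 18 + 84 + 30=-3*a^2 - 12*a + 96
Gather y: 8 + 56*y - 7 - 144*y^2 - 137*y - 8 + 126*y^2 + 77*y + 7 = -18*y^2 - 4*y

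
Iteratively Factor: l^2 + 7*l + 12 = (l + 3)*(l + 4)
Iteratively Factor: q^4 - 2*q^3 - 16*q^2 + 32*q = (q - 2)*(q^3 - 16*q) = q*(q - 2)*(q^2 - 16) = q*(q - 2)*(q + 4)*(q - 4)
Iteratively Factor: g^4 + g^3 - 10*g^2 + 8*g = (g)*(g^3 + g^2 - 10*g + 8) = g*(g - 2)*(g^2 + 3*g - 4) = g*(g - 2)*(g - 1)*(g + 4)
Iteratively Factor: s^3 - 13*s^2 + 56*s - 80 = (s - 4)*(s^2 - 9*s + 20) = (s - 5)*(s - 4)*(s - 4)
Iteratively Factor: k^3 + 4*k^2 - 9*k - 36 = (k - 3)*(k^2 + 7*k + 12) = (k - 3)*(k + 4)*(k + 3)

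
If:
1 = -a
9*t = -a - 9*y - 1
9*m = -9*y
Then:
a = -1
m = -y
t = -y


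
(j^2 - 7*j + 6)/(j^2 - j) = (j - 6)/j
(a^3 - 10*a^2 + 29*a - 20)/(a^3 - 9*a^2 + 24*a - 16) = (a - 5)/(a - 4)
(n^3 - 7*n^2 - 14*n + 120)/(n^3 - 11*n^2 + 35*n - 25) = (n^2 - 2*n - 24)/(n^2 - 6*n + 5)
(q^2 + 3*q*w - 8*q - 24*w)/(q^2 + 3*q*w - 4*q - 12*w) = (q - 8)/(q - 4)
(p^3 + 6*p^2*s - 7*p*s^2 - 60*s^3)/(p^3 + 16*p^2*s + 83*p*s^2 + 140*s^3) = (p - 3*s)/(p + 7*s)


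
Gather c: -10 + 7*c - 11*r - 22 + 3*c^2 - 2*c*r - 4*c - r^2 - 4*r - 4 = 3*c^2 + c*(3 - 2*r) - r^2 - 15*r - 36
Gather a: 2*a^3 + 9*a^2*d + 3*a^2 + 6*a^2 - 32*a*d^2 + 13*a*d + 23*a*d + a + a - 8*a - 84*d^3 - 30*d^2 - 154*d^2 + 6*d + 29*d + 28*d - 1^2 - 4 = 2*a^3 + a^2*(9*d + 9) + a*(-32*d^2 + 36*d - 6) - 84*d^3 - 184*d^2 + 63*d - 5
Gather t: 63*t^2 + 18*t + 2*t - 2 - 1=63*t^2 + 20*t - 3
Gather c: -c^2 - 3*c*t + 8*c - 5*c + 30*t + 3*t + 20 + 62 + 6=-c^2 + c*(3 - 3*t) + 33*t + 88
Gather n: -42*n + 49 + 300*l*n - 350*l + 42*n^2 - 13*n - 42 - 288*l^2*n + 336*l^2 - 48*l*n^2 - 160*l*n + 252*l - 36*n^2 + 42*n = 336*l^2 - 98*l + n^2*(6 - 48*l) + n*(-288*l^2 + 140*l - 13) + 7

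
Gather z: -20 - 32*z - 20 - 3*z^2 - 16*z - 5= -3*z^2 - 48*z - 45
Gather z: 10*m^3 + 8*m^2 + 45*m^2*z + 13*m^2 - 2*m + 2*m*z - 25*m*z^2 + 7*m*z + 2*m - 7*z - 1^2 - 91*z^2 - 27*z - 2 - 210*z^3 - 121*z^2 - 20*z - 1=10*m^3 + 21*m^2 - 210*z^3 + z^2*(-25*m - 212) + z*(45*m^2 + 9*m - 54) - 4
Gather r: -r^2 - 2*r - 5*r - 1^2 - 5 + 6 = -r^2 - 7*r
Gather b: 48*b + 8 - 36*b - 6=12*b + 2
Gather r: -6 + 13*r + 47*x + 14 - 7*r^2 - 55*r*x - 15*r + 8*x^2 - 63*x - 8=-7*r^2 + r*(-55*x - 2) + 8*x^2 - 16*x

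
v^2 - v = v*(v - 1)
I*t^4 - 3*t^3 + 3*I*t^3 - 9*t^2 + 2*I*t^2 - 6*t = t*(t + 2)*(t + 3*I)*(I*t + I)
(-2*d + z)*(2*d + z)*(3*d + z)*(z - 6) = -12*d^3*z + 72*d^3 - 4*d^2*z^2 + 24*d^2*z + 3*d*z^3 - 18*d*z^2 + z^4 - 6*z^3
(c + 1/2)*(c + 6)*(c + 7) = c^3 + 27*c^2/2 + 97*c/2 + 21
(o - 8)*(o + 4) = o^2 - 4*o - 32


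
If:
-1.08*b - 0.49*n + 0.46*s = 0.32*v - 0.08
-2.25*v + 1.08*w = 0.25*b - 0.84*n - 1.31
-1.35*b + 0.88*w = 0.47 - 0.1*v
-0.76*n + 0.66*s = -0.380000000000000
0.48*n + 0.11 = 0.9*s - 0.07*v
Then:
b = -0.42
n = 1.25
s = 0.87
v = 0.99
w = -0.22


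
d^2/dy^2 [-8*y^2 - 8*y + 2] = -16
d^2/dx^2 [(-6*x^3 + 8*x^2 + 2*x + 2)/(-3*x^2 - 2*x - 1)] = 12*(6*x^3 + 9*x^2 - 1)/(27*x^6 + 54*x^5 + 63*x^4 + 44*x^3 + 21*x^2 + 6*x + 1)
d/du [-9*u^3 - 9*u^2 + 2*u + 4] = -27*u^2 - 18*u + 2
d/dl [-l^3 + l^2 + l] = -3*l^2 + 2*l + 1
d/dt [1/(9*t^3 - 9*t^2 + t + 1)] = (-27*t^2 + 18*t - 1)/(9*t^3 - 9*t^2 + t + 1)^2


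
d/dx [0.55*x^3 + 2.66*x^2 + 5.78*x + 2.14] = 1.65*x^2 + 5.32*x + 5.78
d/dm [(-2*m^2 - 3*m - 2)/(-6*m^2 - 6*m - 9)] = (-2*m^2 + 4*m + 5)/(3*(4*m^4 + 8*m^3 + 16*m^2 + 12*m + 9))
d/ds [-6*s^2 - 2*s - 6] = -12*s - 2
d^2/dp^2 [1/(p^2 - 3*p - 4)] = 2*(p^2 - 3*p - (2*p - 3)^2 - 4)/(-p^2 + 3*p + 4)^3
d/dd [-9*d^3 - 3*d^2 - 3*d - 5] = -27*d^2 - 6*d - 3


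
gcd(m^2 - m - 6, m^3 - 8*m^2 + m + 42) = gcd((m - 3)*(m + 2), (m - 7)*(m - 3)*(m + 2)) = m^2 - m - 6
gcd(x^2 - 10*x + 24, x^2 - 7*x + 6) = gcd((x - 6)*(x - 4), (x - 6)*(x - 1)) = x - 6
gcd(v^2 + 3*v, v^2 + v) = v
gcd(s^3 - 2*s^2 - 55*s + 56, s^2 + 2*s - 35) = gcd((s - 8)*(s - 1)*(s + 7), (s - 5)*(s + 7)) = s + 7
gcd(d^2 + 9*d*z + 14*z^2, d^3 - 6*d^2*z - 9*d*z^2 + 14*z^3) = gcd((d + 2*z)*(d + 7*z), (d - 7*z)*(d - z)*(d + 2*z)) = d + 2*z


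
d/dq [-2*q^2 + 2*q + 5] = 2 - 4*q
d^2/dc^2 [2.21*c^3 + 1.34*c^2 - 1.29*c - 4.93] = 13.26*c + 2.68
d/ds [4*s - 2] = 4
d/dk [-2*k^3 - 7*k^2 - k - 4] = -6*k^2 - 14*k - 1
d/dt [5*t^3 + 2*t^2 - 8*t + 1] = 15*t^2 + 4*t - 8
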